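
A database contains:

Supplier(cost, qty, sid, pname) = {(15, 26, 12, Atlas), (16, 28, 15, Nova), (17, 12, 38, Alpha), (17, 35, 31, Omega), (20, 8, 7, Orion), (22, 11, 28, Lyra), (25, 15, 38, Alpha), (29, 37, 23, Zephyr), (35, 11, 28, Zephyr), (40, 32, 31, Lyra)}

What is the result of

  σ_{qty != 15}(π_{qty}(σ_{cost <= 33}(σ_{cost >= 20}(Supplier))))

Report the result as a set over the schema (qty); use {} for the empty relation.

{11, 37, 8}

Selection cost >= 20: {(20, 8, 7, Orion), (22, 11, 28, Lyra), (25, 15, 38, Alpha), (29, 37, 23, Zephyr), (35, 11, 28, Zephyr), (40, 32, 31, Lyra)}
Selection cost <= 33: {(20, 8, 7, Orion), (22, 11, 28, Lyra), (25, 15, 38, Alpha), (29, 37, 23, Zephyr)}
Projecting to qty: {11, 15, 37, 8}
Selection qty != 15: {11, 37, 8}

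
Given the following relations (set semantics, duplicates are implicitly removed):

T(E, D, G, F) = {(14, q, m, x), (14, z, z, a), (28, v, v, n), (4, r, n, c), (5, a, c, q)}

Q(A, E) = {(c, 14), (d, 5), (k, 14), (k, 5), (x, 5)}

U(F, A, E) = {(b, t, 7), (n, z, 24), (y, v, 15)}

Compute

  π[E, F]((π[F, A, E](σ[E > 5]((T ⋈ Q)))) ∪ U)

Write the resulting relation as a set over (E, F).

{(14, a), (14, x), (15, y), (24, n), (7, b)}

Natural join on E: {(14, q, m, x, c), (14, q, m, x, k), (14, z, z, a, c), (14, z, z, a, k), (5, a, c, q, d), (5, a, c, q, k), (5, a, c, q, x)}
Filtering on E > 5 leaves {(14, q, m, x, c), (14, q, m, x, k), (14, z, z, a, c), (14, z, z, a, k)}.
π[F, A, E]: project onto (F, A, E) → {(a, c, 14), (a, k, 14), (x, c, 14), (x, k, 14)}
Set union of the two operands is {(a, c, 14), (a, k, 14), (b, t, 7), (n, z, 24), (x, c, 14), (x, k, 14), (y, v, 15)}.
π[E, F]: project onto (E, F) (2 duplicate(s) eliminated) → {(14, a), (14, x), (15, y), (24, n), (7, b)}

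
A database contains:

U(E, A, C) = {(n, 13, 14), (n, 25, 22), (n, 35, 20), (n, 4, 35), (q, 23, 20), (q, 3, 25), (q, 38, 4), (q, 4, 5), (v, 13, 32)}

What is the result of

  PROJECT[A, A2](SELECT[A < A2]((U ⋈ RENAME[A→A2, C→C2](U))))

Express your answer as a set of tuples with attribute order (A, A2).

ρ[A→A2, C→C2]: schema becomes (E, A2, C2); tuples unchanged.
Natural join on E: {(n, 13, 14, 13, 14), (n, 13, 14, 25, 22), (n, 13, 14, 35, 20), (n, 13, 14, 4, 35), (n, 25, 22, 13, 14), (n, 25, 22, 25, 22), (n, 25, 22, 35, 20), (n, 25, 22, 4, 35), (n, 35, 20, 13, 14), (n, 35, 20, 25, 22), (n, 35, 20, 35, 20), (n, 35, 20, 4, 35), (n, 4, 35, 13, 14), (n, 4, 35, 25, 22), (n, 4, 35, 35, 20), (n, 4, 35, 4, 35), (q, 23, 20, 23, 20), (q, 23, 20, 3, 25), (q, 23, 20, 38, 4), (q, 23, 20, 4, 5), (q, 3, 25, 23, 20), (q, 3, 25, 3, 25), (q, 3, 25, 38, 4), (q, 3, 25, 4, 5), (q, 38, 4, 23, 20), (q, 38, 4, 3, 25), (q, 38, 4, 38, 4), (q, 38, 4, 4, 5), (q, 4, 5, 23, 20), (q, 4, 5, 3, 25), (q, 4, 5, 38, 4), (q, 4, 5, 4, 5), (v, 13, 32, 13, 32)}
Selection A < A2: {(n, 13, 14, 25, 22), (n, 13, 14, 35, 20), (n, 25, 22, 35, 20), (n, 4, 35, 13, 14), (n, 4, 35, 25, 22), (n, 4, 35, 35, 20), (q, 23, 20, 38, 4), (q, 3, 25, 23, 20), (q, 3, 25, 38, 4), (q, 3, 25, 4, 5), (q, 4, 5, 23, 20), (q, 4, 5, 38, 4)}
Keep only column(s) A, A2: {(13, 25), (13, 35), (23, 38), (25, 35), (3, 23), (3, 38), (3, 4), (4, 13), (4, 23), (4, 25), (4, 35), (4, 38)}

{(13, 25), (13, 35), (23, 38), (25, 35), (3, 23), (3, 38), (3, 4), (4, 13), (4, 23), (4, 25), (4, 35), (4, 38)}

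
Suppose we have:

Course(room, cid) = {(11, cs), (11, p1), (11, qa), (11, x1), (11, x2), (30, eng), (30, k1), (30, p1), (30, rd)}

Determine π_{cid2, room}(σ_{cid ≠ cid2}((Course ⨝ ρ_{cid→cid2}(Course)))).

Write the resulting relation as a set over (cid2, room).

{(cs, 11), (eng, 30), (k1, 30), (p1, 11), (p1, 30), (qa, 11), (rd, 30), (x1, 11), (x2, 11)}

ρ[cid→cid2]: schema becomes (room, cid2); tuples unchanged.
Natural join on room: {(11, cs, cs), (11, cs, p1), (11, cs, qa), (11, cs, x1), (11, cs, x2), (11, p1, cs), (11, p1, p1), (11, p1, qa), (11, p1, x1), (11, p1, x2), (11, qa, cs), (11, qa, p1), (11, qa, qa), (11, qa, x1), (11, qa, x2), (11, x1, cs), (11, x1, p1), (11, x1, qa), (11, x1, x1), (11, x1, x2), (11, x2, cs), (11, x2, p1), (11, x2, qa), (11, x2, x1), (11, x2, x2), (30, eng, eng), (30, eng, k1), (30, eng, p1), (30, eng, rd), (30, k1, eng), (30, k1, k1), (30, k1, p1), (30, k1, rd), (30, p1, eng), (30, p1, k1), (30, p1, p1), (30, p1, rd), (30, rd, eng), (30, rd, k1), (30, rd, p1), (30, rd, rd)}
Apply σ_{cid ≠ cid2}; surviving tuples: {(11, cs, p1), (11, cs, qa), (11, cs, x1), (11, cs, x2), (11, p1, cs), (11, p1, qa), (11, p1, x1), (11, p1, x2), (11, qa, cs), (11, qa, p1), (11, qa, x1), (11, qa, x2), (11, x1, cs), (11, x1, p1), (11, x1, qa), (11, x1, x2), (11, x2, cs), (11, x2, p1), (11, x2, qa), (11, x2, x1), (30, eng, k1), (30, eng, p1), (30, eng, rd), (30, k1, eng), (30, k1, p1), (30, k1, rd), (30, p1, eng), (30, p1, k1), (30, p1, rd), (30, rd, eng), (30, rd, k1), (30, rd, p1)}
Projecting to cid2, room (23 duplicate(s) eliminated): {(cs, 11), (eng, 30), (k1, 30), (p1, 11), (p1, 30), (qa, 11), (rd, 30), (x1, 11), (x2, 11)}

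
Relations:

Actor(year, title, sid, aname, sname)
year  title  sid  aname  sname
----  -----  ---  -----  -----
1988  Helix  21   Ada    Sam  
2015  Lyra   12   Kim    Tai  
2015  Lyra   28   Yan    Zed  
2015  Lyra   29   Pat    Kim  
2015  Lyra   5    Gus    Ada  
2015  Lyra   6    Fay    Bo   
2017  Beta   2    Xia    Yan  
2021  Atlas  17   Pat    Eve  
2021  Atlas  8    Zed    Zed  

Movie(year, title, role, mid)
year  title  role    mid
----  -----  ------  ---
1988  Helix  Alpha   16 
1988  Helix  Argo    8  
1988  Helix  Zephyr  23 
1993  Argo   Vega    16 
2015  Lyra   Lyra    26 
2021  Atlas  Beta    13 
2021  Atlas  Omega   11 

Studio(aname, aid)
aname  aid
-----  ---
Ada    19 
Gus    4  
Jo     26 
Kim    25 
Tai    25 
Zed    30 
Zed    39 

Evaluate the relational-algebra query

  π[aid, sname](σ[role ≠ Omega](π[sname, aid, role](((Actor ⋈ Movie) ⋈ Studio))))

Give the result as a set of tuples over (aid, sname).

{(19, Sam), (25, Tai), (30, Zed), (39, Zed), (4, Ada)}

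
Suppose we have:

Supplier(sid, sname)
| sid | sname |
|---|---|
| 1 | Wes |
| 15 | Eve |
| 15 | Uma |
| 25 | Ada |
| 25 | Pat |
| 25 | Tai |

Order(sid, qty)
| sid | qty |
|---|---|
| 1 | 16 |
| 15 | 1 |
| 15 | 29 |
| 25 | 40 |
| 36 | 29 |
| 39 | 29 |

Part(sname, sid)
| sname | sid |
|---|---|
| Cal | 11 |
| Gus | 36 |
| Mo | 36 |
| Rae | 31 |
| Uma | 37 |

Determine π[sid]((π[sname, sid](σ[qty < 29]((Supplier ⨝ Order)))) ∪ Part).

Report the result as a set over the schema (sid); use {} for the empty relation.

Joining Supplier and Order on sid yields {(1, Wes, 16), (15, Eve, 1), (15, Eve, 29), (15, Uma, 1), (15, Uma, 29), (25, Ada, 40), (25, Pat, 40), (25, Tai, 40)}.
Filtering on qty < 29 leaves {(1, Wes, 16), (15, Eve, 1), (15, Uma, 1)}.
π_{sname, sid} gives {(Eve, 15), (Uma, 15), (Wes, 1)}.
Taking the union: {(Cal, 11), (Eve, 15), (Gus, 36), (Mo, 36), (Rae, 31), (Uma, 15), (Uma, 37), (Wes, 1)}
π_{sid} gives {1, 11, 15, 31, 36, 37} (2 duplicate(s) eliminated).

{1, 11, 15, 31, 36, 37}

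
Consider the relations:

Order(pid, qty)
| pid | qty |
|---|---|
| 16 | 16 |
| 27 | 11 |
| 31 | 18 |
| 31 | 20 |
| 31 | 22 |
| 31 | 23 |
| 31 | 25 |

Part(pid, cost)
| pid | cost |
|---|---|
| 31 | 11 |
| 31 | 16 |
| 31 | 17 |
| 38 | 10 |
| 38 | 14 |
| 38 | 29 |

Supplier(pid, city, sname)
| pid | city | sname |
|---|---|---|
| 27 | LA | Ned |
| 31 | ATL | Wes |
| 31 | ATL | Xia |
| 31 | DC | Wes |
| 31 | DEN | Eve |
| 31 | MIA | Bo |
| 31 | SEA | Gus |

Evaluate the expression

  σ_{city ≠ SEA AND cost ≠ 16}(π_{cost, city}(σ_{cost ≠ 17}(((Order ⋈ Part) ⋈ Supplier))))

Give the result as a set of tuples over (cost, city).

Natural join on pid: {(31, 18, 11), (31, 18, 16), (31, 18, 17), (31, 20, 11), (31, 20, 16), (31, 20, 17), (31, 22, 11), (31, 22, 16), (31, 22, 17), (31, 23, 11), (31, 23, 16), (31, 23, 17), (31, 25, 11), (31, 25, 16), (31, 25, 17)}
Natural join on pid: {(31, 18, 11, ATL, Wes), (31, 18, 11, ATL, Xia), (31, 18, 11, DC, Wes), (31, 18, 11, DEN, Eve), (31, 18, 11, MIA, Bo), (31, 18, 11, SEA, Gus), (31, 18, 16, ATL, Wes), (31, 18, 16, ATL, Xia), (31, 18, 16, DC, Wes), (31, 18, 16, DEN, Eve), (31, 18, 16, MIA, Bo), (31, 18, 16, SEA, Gus), (31, 18, 17, ATL, Wes), (31, 18, 17, ATL, Xia), (31, 18, 17, DC, Wes), (31, 18, 17, DEN, Eve), (31, 18, 17, MIA, Bo), (31, 18, 17, SEA, Gus), (31, 20, 11, ATL, Wes), (31, 20, 11, ATL, Xia), (31, 20, 11, DC, Wes), (31, 20, 11, DEN, Eve), (31, 20, 11, MIA, Bo), (31, 20, 11, SEA, Gus), (31, 20, 16, ATL, Wes), (31, 20, 16, ATL, Xia), (31, 20, 16, DC, Wes), (31, 20, 16, DEN, Eve), (31, 20, 16, MIA, Bo), (31, 20, 16, SEA, Gus), (31, 20, 17, ATL, Wes), (31, 20, 17, ATL, Xia), (31, 20, 17, DC, Wes), (31, 20, 17, DEN, Eve), (31, 20, 17, MIA, Bo), (31, 20, 17, SEA, Gus), (31, 22, 11, ATL, Wes), (31, 22, 11, ATL, Xia), (31, 22, 11, DC, Wes), (31, 22, 11, DEN, Eve), (31, 22, 11, MIA, Bo), (31, 22, 11, SEA, Gus), (31, 22, 16, ATL, Wes), (31, 22, 16, ATL, Xia), (31, 22, 16, DC, Wes), (31, 22, 16, DEN, Eve), (31, 22, 16, MIA, Bo), (31, 22, 16, SEA, Gus), (31, 22, 17, ATL, Wes), (31, 22, 17, ATL, Xia), (31, 22, 17, DC, Wes), (31, 22, 17, DEN, Eve), (31, 22, 17, MIA, Bo), (31, 22, 17, SEA, Gus), (31, 23, 11, ATL, Wes), (31, 23, 11, ATL, Xia), (31, 23, 11, DC, Wes), (31, 23, 11, DEN, Eve), (31, 23, 11, MIA, Bo), (31, 23, 11, SEA, Gus), (31, 23, 16, ATL, Wes), (31, 23, 16, ATL, Xia), (31, 23, 16, DC, Wes), (31, 23, 16, DEN, Eve), (31, 23, 16, MIA, Bo), (31, 23, 16, SEA, Gus), (31, 23, 17, ATL, Wes), (31, 23, 17, ATL, Xia), (31, 23, 17, DC, Wes), (31, 23, 17, DEN, Eve), (31, 23, 17, MIA, Bo), (31, 23, 17, SEA, Gus), (31, 25, 11, ATL, Wes), (31, 25, 11, ATL, Xia), (31, 25, 11, DC, Wes), (31, 25, 11, DEN, Eve), (31, 25, 11, MIA, Bo), (31, 25, 11, SEA, Gus), (31, 25, 16, ATL, Wes), (31, 25, 16, ATL, Xia), (31, 25, 16, DC, Wes), (31, 25, 16, DEN, Eve), (31, 25, 16, MIA, Bo), (31, 25, 16, SEA, Gus), (31, 25, 17, ATL, Wes), (31, 25, 17, ATL, Xia), (31, 25, 17, DC, Wes), (31, 25, 17, DEN, Eve), (31, 25, 17, MIA, Bo), (31, 25, 17, SEA, Gus)}
σ[cost ≠ 17]: keep tuples satisfying cost ≠ 17 → {(31, 18, 11, ATL, Wes), (31, 18, 11, ATL, Xia), (31, 18, 11, DC, Wes), (31, 18, 11, DEN, Eve), (31, 18, 11, MIA, Bo), (31, 18, 11, SEA, Gus), (31, 18, 16, ATL, Wes), (31, 18, 16, ATL, Xia), (31, 18, 16, DC, Wes), (31, 18, 16, DEN, Eve), (31, 18, 16, MIA, Bo), (31, 18, 16, SEA, Gus), (31, 20, 11, ATL, Wes), (31, 20, 11, ATL, Xia), (31, 20, 11, DC, Wes), (31, 20, 11, DEN, Eve), (31, 20, 11, MIA, Bo), (31, 20, 11, SEA, Gus), (31, 20, 16, ATL, Wes), (31, 20, 16, ATL, Xia), (31, 20, 16, DC, Wes), (31, 20, 16, DEN, Eve), (31, 20, 16, MIA, Bo), (31, 20, 16, SEA, Gus), (31, 22, 11, ATL, Wes), (31, 22, 11, ATL, Xia), (31, 22, 11, DC, Wes), (31, 22, 11, DEN, Eve), (31, 22, 11, MIA, Bo), (31, 22, 11, SEA, Gus), (31, 22, 16, ATL, Wes), (31, 22, 16, ATL, Xia), (31, 22, 16, DC, Wes), (31, 22, 16, DEN, Eve), (31, 22, 16, MIA, Bo), (31, 22, 16, SEA, Gus), (31, 23, 11, ATL, Wes), (31, 23, 11, ATL, Xia), (31, 23, 11, DC, Wes), (31, 23, 11, DEN, Eve), (31, 23, 11, MIA, Bo), (31, 23, 11, SEA, Gus), (31, 23, 16, ATL, Wes), (31, 23, 16, ATL, Xia), (31, 23, 16, DC, Wes), (31, 23, 16, DEN, Eve), (31, 23, 16, MIA, Bo), (31, 23, 16, SEA, Gus), (31, 25, 11, ATL, Wes), (31, 25, 11, ATL, Xia), (31, 25, 11, DC, Wes), (31, 25, 11, DEN, Eve), (31, 25, 11, MIA, Bo), (31, 25, 11, SEA, Gus), (31, 25, 16, ATL, Wes), (31, 25, 16, ATL, Xia), (31, 25, 16, DC, Wes), (31, 25, 16, DEN, Eve), (31, 25, 16, MIA, Bo), (31, 25, 16, SEA, Gus)}
Projecting to cost, city (50 duplicate(s) eliminated): {(11, ATL), (11, DC), (11, DEN), (11, MIA), (11, SEA), (16, ATL), (16, DC), (16, DEN), (16, MIA), (16, SEA)}
σ[city ≠ SEA AND cost ≠ 16]: keep tuples satisfying city ≠ SEA AND cost ≠ 16 → {(11, ATL), (11, DC), (11, DEN), (11, MIA)}

{(11, ATL), (11, DC), (11, DEN), (11, MIA)}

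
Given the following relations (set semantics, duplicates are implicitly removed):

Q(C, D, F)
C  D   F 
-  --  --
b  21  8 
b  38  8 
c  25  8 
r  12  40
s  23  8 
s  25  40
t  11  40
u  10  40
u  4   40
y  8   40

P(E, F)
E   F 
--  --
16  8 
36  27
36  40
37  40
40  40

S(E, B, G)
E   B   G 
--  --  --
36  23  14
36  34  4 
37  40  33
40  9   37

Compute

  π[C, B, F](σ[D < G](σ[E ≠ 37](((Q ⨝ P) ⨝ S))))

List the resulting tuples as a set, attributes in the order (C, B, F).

{(r, 23, 40), (r, 9, 40), (s, 9, 40), (t, 23, 40), (t, 9, 40), (u, 23, 40), (u, 9, 40), (y, 23, 40), (y, 9, 40)}

Q ⋈ P (natural join on F): {(b, 21, 8, 16), (b, 38, 8, 16), (c, 25, 8, 16), (r, 12, 40, 36), (r, 12, 40, 37), (r, 12, 40, 40), (s, 23, 8, 16), (s, 25, 40, 36), (s, 25, 40, 37), (s, 25, 40, 40), (t, 11, 40, 36), (t, 11, 40, 37), (t, 11, 40, 40), (u, 10, 40, 36), (u, 10, 40, 37), (u, 10, 40, 40), (u, 4, 40, 36), (u, 4, 40, 37), (u, 4, 40, 40), (y, 8, 40, 36), (y, 8, 40, 37), (y, 8, 40, 40)}
(Q ⨝ P) ⋈ S (natural join on E): {(r, 12, 40, 36, 23, 14), (r, 12, 40, 36, 34, 4), (r, 12, 40, 37, 40, 33), (r, 12, 40, 40, 9, 37), (s, 25, 40, 36, 23, 14), (s, 25, 40, 36, 34, 4), (s, 25, 40, 37, 40, 33), (s, 25, 40, 40, 9, 37), (t, 11, 40, 36, 23, 14), (t, 11, 40, 36, 34, 4), (t, 11, 40, 37, 40, 33), (t, 11, 40, 40, 9, 37), (u, 10, 40, 36, 23, 14), (u, 10, 40, 36, 34, 4), (u, 10, 40, 37, 40, 33), (u, 10, 40, 40, 9, 37), (u, 4, 40, 36, 23, 14), (u, 4, 40, 36, 34, 4), (u, 4, 40, 37, 40, 33), (u, 4, 40, 40, 9, 37), (y, 8, 40, 36, 23, 14), (y, 8, 40, 36, 34, 4), (y, 8, 40, 37, 40, 33), (y, 8, 40, 40, 9, 37)}
σ[E ≠ 37]: keep tuples satisfying E ≠ 37 → {(r, 12, 40, 36, 23, 14), (r, 12, 40, 36, 34, 4), (r, 12, 40, 40, 9, 37), (s, 25, 40, 36, 23, 14), (s, 25, 40, 36, 34, 4), (s, 25, 40, 40, 9, 37), (t, 11, 40, 36, 23, 14), (t, 11, 40, 36, 34, 4), (t, 11, 40, 40, 9, 37), (u, 10, 40, 36, 23, 14), (u, 10, 40, 36, 34, 4), (u, 10, 40, 40, 9, 37), (u, 4, 40, 36, 23, 14), (u, 4, 40, 36, 34, 4), (u, 4, 40, 40, 9, 37), (y, 8, 40, 36, 23, 14), (y, 8, 40, 36, 34, 4), (y, 8, 40, 40, 9, 37)}
σ[D < G]: keep tuples satisfying D < G → {(r, 12, 40, 36, 23, 14), (r, 12, 40, 40, 9, 37), (s, 25, 40, 40, 9, 37), (t, 11, 40, 36, 23, 14), (t, 11, 40, 40, 9, 37), (u, 10, 40, 36, 23, 14), (u, 10, 40, 40, 9, 37), (u, 4, 40, 36, 23, 14), (u, 4, 40, 40, 9, 37), (y, 8, 40, 36, 23, 14), (y, 8, 40, 40, 9, 37)}
π_{C, B, F} gives {(r, 23, 40), (r, 9, 40), (s, 9, 40), (t, 23, 40), (t, 9, 40), (u, 23, 40), (u, 9, 40), (y, 23, 40), (y, 9, 40)} (2 duplicate(s) eliminated).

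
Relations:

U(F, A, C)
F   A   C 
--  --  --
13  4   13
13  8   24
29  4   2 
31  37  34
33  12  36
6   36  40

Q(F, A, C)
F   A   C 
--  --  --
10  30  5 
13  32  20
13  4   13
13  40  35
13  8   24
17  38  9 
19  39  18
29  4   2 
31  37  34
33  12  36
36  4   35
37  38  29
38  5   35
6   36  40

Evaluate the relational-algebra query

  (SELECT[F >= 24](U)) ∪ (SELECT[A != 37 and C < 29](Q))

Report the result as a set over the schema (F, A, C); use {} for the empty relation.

σ[F >= 24]: keep tuples satisfying F >= 24 → {(29, 4, 2), (31, 37, 34), (33, 12, 36)}
σ[A != 37 and C < 29]: keep tuples satisfying A != 37 and C < 29 → {(10, 30, 5), (13, 32, 20), (13, 4, 13), (13, 8, 24), (17, 38, 9), (19, 39, 18), (29, 4, 2)}
Set union of the two operands is {(10, 30, 5), (13, 32, 20), (13, 4, 13), (13, 8, 24), (17, 38, 9), (19, 39, 18), (29, 4, 2), (31, 37, 34), (33, 12, 36)}.

{(10, 30, 5), (13, 32, 20), (13, 4, 13), (13, 8, 24), (17, 38, 9), (19, 39, 18), (29, 4, 2), (31, 37, 34), (33, 12, 36)}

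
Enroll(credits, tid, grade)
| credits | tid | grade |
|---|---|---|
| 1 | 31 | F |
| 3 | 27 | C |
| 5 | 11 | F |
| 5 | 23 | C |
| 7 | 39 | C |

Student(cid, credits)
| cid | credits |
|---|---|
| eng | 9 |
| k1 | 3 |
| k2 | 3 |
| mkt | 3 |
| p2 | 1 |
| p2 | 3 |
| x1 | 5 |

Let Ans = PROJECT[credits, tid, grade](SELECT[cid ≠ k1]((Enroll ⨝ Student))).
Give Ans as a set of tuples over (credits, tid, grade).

Enroll ⋈ Student (natural join on credits): {(1, 31, F, p2), (3, 27, C, k1), (3, 27, C, k2), (3, 27, C, mkt), (3, 27, C, p2), (5, 11, F, x1), (5, 23, C, x1)}
Filtering on cid ≠ k1 leaves {(1, 31, F, p2), (3, 27, C, k2), (3, 27, C, mkt), (3, 27, C, p2), (5, 11, F, x1), (5, 23, C, x1)}.
π[credits, tid, grade]: project onto (credits, tid, grade) (2 duplicate(s) eliminated) → {(1, 31, F), (3, 27, C), (5, 11, F), (5, 23, C)}

{(1, 31, F), (3, 27, C), (5, 11, F), (5, 23, C)}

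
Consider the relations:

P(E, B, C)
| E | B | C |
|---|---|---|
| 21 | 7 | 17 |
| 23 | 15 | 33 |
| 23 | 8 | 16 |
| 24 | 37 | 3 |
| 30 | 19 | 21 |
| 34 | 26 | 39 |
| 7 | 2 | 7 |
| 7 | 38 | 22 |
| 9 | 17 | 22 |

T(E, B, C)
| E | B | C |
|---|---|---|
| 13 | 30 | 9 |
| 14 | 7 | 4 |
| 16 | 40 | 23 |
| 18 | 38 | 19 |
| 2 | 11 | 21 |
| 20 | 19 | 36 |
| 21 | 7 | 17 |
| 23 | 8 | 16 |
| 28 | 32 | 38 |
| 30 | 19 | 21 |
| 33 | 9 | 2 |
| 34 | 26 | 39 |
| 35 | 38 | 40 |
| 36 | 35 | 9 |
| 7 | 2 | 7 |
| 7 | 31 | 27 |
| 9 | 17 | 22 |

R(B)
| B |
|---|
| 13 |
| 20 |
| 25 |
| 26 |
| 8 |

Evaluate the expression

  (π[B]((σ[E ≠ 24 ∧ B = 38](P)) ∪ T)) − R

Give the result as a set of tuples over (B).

Filtering on E ≠ 24 ∧ B = 38 leaves {(7, 38, 22)}.
Taking the union: {(13, 30, 9), (14, 7, 4), (16, 40, 23), (18, 38, 19), (2, 11, 21), (20, 19, 36), (21, 7, 17), (23, 8, 16), (28, 32, 38), (30, 19, 21), (33, 9, 2), (34, 26, 39), (35, 38, 40), (36, 35, 9), (7, 2, 7), (7, 31, 27), (7, 38, 22), (9, 17, 22)}
π_{B} gives {11, 17, 19, 2, 26, 30, 31, 32, 35, 38, 40, 7, 8, 9} (4 duplicate(s) eliminated).
Taking the difference: {11, 17, 19, 2, 30, 31, 32, 35, 38, 40, 7, 9}

{11, 17, 19, 2, 30, 31, 32, 35, 38, 40, 7, 9}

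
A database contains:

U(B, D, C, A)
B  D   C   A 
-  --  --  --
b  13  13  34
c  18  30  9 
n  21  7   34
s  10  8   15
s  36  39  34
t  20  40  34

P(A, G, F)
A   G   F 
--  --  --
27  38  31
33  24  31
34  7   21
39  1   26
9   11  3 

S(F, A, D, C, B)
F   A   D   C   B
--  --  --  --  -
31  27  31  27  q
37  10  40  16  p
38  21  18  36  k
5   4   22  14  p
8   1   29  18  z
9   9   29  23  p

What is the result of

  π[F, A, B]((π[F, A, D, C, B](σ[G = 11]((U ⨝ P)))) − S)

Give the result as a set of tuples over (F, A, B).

Natural join on A: {(b, 13, 13, 34, 7, 21), (c, 18, 30, 9, 11, 3), (n, 21, 7, 34, 7, 21), (s, 36, 39, 34, 7, 21), (t, 20, 40, 34, 7, 21)}
Filtering on G = 11 leaves {(c, 18, 30, 9, 11, 3)}.
Projecting to F, A, D, C, B: {(3, 9, 18, 30, c)}
Difference: {(3, 9, 18, 30, c)} with {(31, 27, 31, 27, q), (37, 10, 40, 16, p), (38, 21, 18, 36, k), (5, 4, 22, 14, p), (8, 1, 29, 18, z), (9, 9, 29, 23, p)} → {(3, 9, 18, 30, c)}
Projecting to F, A, B: {(3, 9, c)}

{(3, 9, c)}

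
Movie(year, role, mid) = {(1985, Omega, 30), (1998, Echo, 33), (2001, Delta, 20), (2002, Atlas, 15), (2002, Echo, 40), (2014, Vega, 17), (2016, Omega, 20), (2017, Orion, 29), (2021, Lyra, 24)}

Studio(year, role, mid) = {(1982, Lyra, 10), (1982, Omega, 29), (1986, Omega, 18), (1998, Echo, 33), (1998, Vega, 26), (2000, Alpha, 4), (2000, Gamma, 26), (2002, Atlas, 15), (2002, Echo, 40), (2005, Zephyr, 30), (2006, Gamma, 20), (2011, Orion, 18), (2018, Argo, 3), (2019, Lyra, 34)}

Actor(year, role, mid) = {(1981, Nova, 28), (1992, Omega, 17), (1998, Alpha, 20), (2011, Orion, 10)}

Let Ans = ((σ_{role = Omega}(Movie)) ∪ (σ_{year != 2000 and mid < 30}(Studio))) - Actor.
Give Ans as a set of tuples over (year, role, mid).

σ[role = Omega]: keep tuples satisfying role = Omega → {(1985, Omega, 30), (2016, Omega, 20)}
σ[year != 2000 and mid < 30]: keep tuples satisfying year != 2000 and mid < 30 → {(1982, Lyra, 10), (1982, Omega, 29), (1986, Omega, 18), (1998, Vega, 26), (2002, Atlas, 15), (2006, Gamma, 20), (2011, Orion, 18), (2018, Argo, 3)}
Set union of the two operands is {(1982, Lyra, 10), (1982, Omega, 29), (1985, Omega, 30), (1986, Omega, 18), (1998, Vega, 26), (2002, Atlas, 15), (2006, Gamma, 20), (2011, Orion, 18), (2016, Omega, 20), (2018, Argo, 3)}.
Set difference of the two operands is {(1982, Lyra, 10), (1982, Omega, 29), (1985, Omega, 30), (1986, Omega, 18), (1998, Vega, 26), (2002, Atlas, 15), (2006, Gamma, 20), (2011, Orion, 18), (2016, Omega, 20), (2018, Argo, 3)}.

{(1982, Lyra, 10), (1982, Omega, 29), (1985, Omega, 30), (1986, Omega, 18), (1998, Vega, 26), (2002, Atlas, 15), (2006, Gamma, 20), (2011, Orion, 18), (2016, Omega, 20), (2018, Argo, 3)}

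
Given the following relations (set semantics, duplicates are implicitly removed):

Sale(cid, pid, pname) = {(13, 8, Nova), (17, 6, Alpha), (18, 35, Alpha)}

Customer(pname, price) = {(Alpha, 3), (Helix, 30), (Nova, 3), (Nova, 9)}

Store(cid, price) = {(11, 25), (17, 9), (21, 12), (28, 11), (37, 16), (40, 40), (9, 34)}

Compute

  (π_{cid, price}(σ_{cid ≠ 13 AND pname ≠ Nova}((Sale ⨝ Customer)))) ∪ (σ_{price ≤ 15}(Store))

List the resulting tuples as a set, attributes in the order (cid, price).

Sale ⋈ Customer (natural join on pname): {(13, 8, Nova, 3), (13, 8, Nova, 9), (17, 6, Alpha, 3), (18, 35, Alpha, 3)}
Filtering on cid ≠ 13 AND pname ≠ Nova leaves {(17, 6, Alpha, 3), (18, 35, Alpha, 3)}.
π[cid, price]: project onto (cid, price) → {(17, 3), (18, 3)}
Filtering on price ≤ 15 leaves {(17, 9), (21, 12), (28, 11)}.
Taking the union: {(17, 3), (17, 9), (18, 3), (21, 12), (28, 11)}

{(17, 3), (17, 9), (18, 3), (21, 12), (28, 11)}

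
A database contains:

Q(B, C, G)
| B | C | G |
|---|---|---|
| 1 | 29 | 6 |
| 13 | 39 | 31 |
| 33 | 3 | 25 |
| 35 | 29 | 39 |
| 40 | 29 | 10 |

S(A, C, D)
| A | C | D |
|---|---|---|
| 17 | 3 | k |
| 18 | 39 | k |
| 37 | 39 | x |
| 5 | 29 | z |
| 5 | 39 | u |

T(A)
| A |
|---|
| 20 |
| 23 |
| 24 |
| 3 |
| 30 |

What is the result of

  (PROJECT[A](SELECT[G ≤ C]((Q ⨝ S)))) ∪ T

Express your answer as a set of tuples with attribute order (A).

Joining Q and S on C yields {(1, 29, 6, 5, z), (13, 39, 31, 18, k), (13, 39, 31, 37, x), (13, 39, 31, 5, u), (33, 3, 25, 17, k), (35, 29, 39, 5, z), (40, 29, 10, 5, z)}.
σ[G ≤ C]: keep tuples satisfying G ≤ C → {(1, 29, 6, 5, z), (13, 39, 31, 18, k), (13, 39, 31, 37, x), (13, 39, 31, 5, u), (40, 29, 10, 5, z)}
Keep only column(s) A (2 duplicate(s) eliminated): {18, 37, 5}
Taking the union: {18, 20, 23, 24, 3, 30, 37, 5}

{18, 20, 23, 24, 3, 30, 37, 5}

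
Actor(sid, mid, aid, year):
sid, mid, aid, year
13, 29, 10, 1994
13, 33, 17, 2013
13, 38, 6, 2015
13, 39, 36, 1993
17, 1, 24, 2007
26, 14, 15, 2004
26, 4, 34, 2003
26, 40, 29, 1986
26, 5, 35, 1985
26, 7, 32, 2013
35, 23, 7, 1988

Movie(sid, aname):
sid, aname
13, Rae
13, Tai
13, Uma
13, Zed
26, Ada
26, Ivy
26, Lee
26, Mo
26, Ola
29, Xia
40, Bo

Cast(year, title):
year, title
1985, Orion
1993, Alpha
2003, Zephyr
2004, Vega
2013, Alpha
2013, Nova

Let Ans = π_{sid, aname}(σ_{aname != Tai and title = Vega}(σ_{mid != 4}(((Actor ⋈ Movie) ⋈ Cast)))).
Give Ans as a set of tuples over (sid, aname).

{(26, Ada), (26, Ivy), (26, Lee), (26, Mo), (26, Ola)}

Joining Actor and Movie on sid yields {(13, 29, 10, 1994, Rae), (13, 29, 10, 1994, Tai), (13, 29, 10, 1994, Uma), (13, 29, 10, 1994, Zed), (13, 33, 17, 2013, Rae), (13, 33, 17, 2013, Tai), (13, 33, 17, 2013, Uma), (13, 33, 17, 2013, Zed), (13, 38, 6, 2015, Rae), (13, 38, 6, 2015, Tai), (13, 38, 6, 2015, Uma), (13, 38, 6, 2015, Zed), (13, 39, 36, 1993, Rae), (13, 39, 36, 1993, Tai), (13, 39, 36, 1993, Uma), (13, 39, 36, 1993, Zed), (26, 14, 15, 2004, Ada), (26, 14, 15, 2004, Ivy), (26, 14, 15, 2004, Lee), (26, 14, 15, 2004, Mo), (26, 14, 15, 2004, Ola), (26, 4, 34, 2003, Ada), (26, 4, 34, 2003, Ivy), (26, 4, 34, 2003, Lee), (26, 4, 34, 2003, Mo), (26, 4, 34, 2003, Ola), (26, 40, 29, 1986, Ada), (26, 40, 29, 1986, Ivy), (26, 40, 29, 1986, Lee), (26, 40, 29, 1986, Mo), (26, 40, 29, 1986, Ola), (26, 5, 35, 1985, Ada), (26, 5, 35, 1985, Ivy), (26, 5, 35, 1985, Lee), (26, 5, 35, 1985, Mo), (26, 5, 35, 1985, Ola), (26, 7, 32, 2013, Ada), (26, 7, 32, 2013, Ivy), (26, 7, 32, 2013, Lee), (26, 7, 32, 2013, Mo), (26, 7, 32, 2013, Ola)}.
Joining (Actor ⋈ Movie) and Cast on year yields {(13, 33, 17, 2013, Rae, Alpha), (13, 33, 17, 2013, Rae, Nova), (13, 33, 17, 2013, Tai, Alpha), (13, 33, 17, 2013, Tai, Nova), (13, 33, 17, 2013, Uma, Alpha), (13, 33, 17, 2013, Uma, Nova), (13, 33, 17, 2013, Zed, Alpha), (13, 33, 17, 2013, Zed, Nova), (13, 39, 36, 1993, Rae, Alpha), (13, 39, 36, 1993, Tai, Alpha), (13, 39, 36, 1993, Uma, Alpha), (13, 39, 36, 1993, Zed, Alpha), (26, 14, 15, 2004, Ada, Vega), (26, 14, 15, 2004, Ivy, Vega), (26, 14, 15, 2004, Lee, Vega), (26, 14, 15, 2004, Mo, Vega), (26, 14, 15, 2004, Ola, Vega), (26, 4, 34, 2003, Ada, Zephyr), (26, 4, 34, 2003, Ivy, Zephyr), (26, 4, 34, 2003, Lee, Zephyr), (26, 4, 34, 2003, Mo, Zephyr), (26, 4, 34, 2003, Ola, Zephyr), (26, 5, 35, 1985, Ada, Orion), (26, 5, 35, 1985, Ivy, Orion), (26, 5, 35, 1985, Lee, Orion), (26, 5, 35, 1985, Mo, Orion), (26, 5, 35, 1985, Ola, Orion), (26, 7, 32, 2013, Ada, Alpha), (26, 7, 32, 2013, Ada, Nova), (26, 7, 32, 2013, Ivy, Alpha), (26, 7, 32, 2013, Ivy, Nova), (26, 7, 32, 2013, Lee, Alpha), (26, 7, 32, 2013, Lee, Nova), (26, 7, 32, 2013, Mo, Alpha), (26, 7, 32, 2013, Mo, Nova), (26, 7, 32, 2013, Ola, Alpha), (26, 7, 32, 2013, Ola, Nova)}.
Filtering on mid != 4 leaves {(13, 33, 17, 2013, Rae, Alpha), (13, 33, 17, 2013, Rae, Nova), (13, 33, 17, 2013, Tai, Alpha), (13, 33, 17, 2013, Tai, Nova), (13, 33, 17, 2013, Uma, Alpha), (13, 33, 17, 2013, Uma, Nova), (13, 33, 17, 2013, Zed, Alpha), (13, 33, 17, 2013, Zed, Nova), (13, 39, 36, 1993, Rae, Alpha), (13, 39, 36, 1993, Tai, Alpha), (13, 39, 36, 1993, Uma, Alpha), (13, 39, 36, 1993, Zed, Alpha), (26, 14, 15, 2004, Ada, Vega), (26, 14, 15, 2004, Ivy, Vega), (26, 14, 15, 2004, Lee, Vega), (26, 14, 15, 2004, Mo, Vega), (26, 14, 15, 2004, Ola, Vega), (26, 5, 35, 1985, Ada, Orion), (26, 5, 35, 1985, Ivy, Orion), (26, 5, 35, 1985, Lee, Orion), (26, 5, 35, 1985, Mo, Orion), (26, 5, 35, 1985, Ola, Orion), (26, 7, 32, 2013, Ada, Alpha), (26, 7, 32, 2013, Ada, Nova), (26, 7, 32, 2013, Ivy, Alpha), (26, 7, 32, 2013, Ivy, Nova), (26, 7, 32, 2013, Lee, Alpha), (26, 7, 32, 2013, Lee, Nova), (26, 7, 32, 2013, Mo, Alpha), (26, 7, 32, 2013, Mo, Nova), (26, 7, 32, 2013, Ola, Alpha), (26, 7, 32, 2013, Ola, Nova)}.
Filtering on aname != Tai and title = Vega leaves {(26, 14, 15, 2004, Ada, Vega), (26, 14, 15, 2004, Ivy, Vega), (26, 14, 15, 2004, Lee, Vega), (26, 14, 15, 2004, Mo, Vega), (26, 14, 15, 2004, Ola, Vega)}.
π_{sid, aname} gives {(26, Ada), (26, Ivy), (26, Lee), (26, Mo), (26, Ola)}.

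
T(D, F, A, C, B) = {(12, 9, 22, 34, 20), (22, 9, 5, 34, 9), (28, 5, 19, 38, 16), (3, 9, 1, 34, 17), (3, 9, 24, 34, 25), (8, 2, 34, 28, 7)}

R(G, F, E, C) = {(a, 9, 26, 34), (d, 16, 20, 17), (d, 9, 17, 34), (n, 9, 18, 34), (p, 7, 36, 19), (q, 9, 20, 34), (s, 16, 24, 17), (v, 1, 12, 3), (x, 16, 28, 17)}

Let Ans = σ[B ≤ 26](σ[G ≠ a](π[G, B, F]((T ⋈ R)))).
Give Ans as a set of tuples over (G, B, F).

T ⋈ R (natural join on F, C): {(12, 9, 22, 34, 20, a, 26), (12, 9, 22, 34, 20, d, 17), (12, 9, 22, 34, 20, n, 18), (12, 9, 22, 34, 20, q, 20), (22, 9, 5, 34, 9, a, 26), (22, 9, 5, 34, 9, d, 17), (22, 9, 5, 34, 9, n, 18), (22, 9, 5, 34, 9, q, 20), (3, 9, 1, 34, 17, a, 26), (3, 9, 1, 34, 17, d, 17), (3, 9, 1, 34, 17, n, 18), (3, 9, 1, 34, 17, q, 20), (3, 9, 24, 34, 25, a, 26), (3, 9, 24, 34, 25, d, 17), (3, 9, 24, 34, 25, n, 18), (3, 9, 24, 34, 25, q, 20)}
Projecting to G, B, F: {(a, 17, 9), (a, 20, 9), (a, 25, 9), (a, 9, 9), (d, 17, 9), (d, 20, 9), (d, 25, 9), (d, 9, 9), (n, 17, 9), (n, 20, 9), (n, 25, 9), (n, 9, 9), (q, 17, 9), (q, 20, 9), (q, 25, 9), (q, 9, 9)}
Selection G ≠ a: {(d, 17, 9), (d, 20, 9), (d, 25, 9), (d, 9, 9), (n, 17, 9), (n, 20, 9), (n, 25, 9), (n, 9, 9), (q, 17, 9), (q, 20, 9), (q, 25, 9), (q, 9, 9)}
Selection B ≤ 26: {(d, 17, 9), (d, 20, 9), (d, 25, 9), (d, 9, 9), (n, 17, 9), (n, 20, 9), (n, 25, 9), (n, 9, 9), (q, 17, 9), (q, 20, 9), (q, 25, 9), (q, 9, 9)}

{(d, 17, 9), (d, 20, 9), (d, 25, 9), (d, 9, 9), (n, 17, 9), (n, 20, 9), (n, 25, 9), (n, 9, 9), (q, 17, 9), (q, 20, 9), (q, 25, 9), (q, 9, 9)}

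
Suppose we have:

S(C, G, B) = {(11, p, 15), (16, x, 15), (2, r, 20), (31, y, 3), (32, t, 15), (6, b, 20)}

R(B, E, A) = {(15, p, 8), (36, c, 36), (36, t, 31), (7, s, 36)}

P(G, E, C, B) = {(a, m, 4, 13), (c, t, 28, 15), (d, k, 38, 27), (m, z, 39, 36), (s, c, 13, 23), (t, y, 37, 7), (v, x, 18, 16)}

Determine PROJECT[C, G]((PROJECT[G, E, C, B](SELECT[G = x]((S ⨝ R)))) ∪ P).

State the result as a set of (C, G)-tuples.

{(13, s), (16, x), (18, v), (28, c), (37, t), (38, d), (39, m), (4, a)}

Natural join on B: {(11, p, 15, p, 8), (16, x, 15, p, 8), (32, t, 15, p, 8)}
Apply σ_{G = x}; surviving tuples: {(16, x, 15, p, 8)}
π[G, E, C, B]: project onto (G, E, C, B) → {(x, p, 16, 15)}
Union: {(x, p, 16, 15)} with {(a, m, 4, 13), (c, t, 28, 15), (d, k, 38, 27), (m, z, 39, 36), (s, c, 13, 23), (t, y, 37, 7), (v, x, 18, 16)} → {(a, m, 4, 13), (c, t, 28, 15), (d, k, 38, 27), (m, z, 39, 36), (s, c, 13, 23), (t, y, 37, 7), (v, x, 18, 16), (x, p, 16, 15)}
π[C, G]: project onto (C, G) → {(13, s), (16, x), (18, v), (28, c), (37, t), (38, d), (39, m), (4, a)}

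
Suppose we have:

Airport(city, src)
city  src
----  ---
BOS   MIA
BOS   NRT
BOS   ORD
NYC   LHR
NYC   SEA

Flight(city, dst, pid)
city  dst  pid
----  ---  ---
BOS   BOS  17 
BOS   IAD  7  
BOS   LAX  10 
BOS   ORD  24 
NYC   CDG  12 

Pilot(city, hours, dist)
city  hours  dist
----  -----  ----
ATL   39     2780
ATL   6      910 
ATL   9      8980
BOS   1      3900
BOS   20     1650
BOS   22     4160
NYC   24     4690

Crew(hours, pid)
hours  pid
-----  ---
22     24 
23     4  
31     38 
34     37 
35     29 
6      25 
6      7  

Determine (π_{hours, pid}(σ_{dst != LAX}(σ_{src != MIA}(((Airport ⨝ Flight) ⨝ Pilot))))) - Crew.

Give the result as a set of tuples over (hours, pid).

{(1, 17), (1, 24), (1, 7), (20, 17), (20, 24), (20, 7), (22, 17), (22, 7), (24, 12)}

Joining Airport and Flight on city yields {(BOS, MIA, BOS, 17), (BOS, MIA, IAD, 7), (BOS, MIA, LAX, 10), (BOS, MIA, ORD, 24), (BOS, NRT, BOS, 17), (BOS, NRT, IAD, 7), (BOS, NRT, LAX, 10), (BOS, NRT, ORD, 24), (BOS, ORD, BOS, 17), (BOS, ORD, IAD, 7), (BOS, ORD, LAX, 10), (BOS, ORD, ORD, 24), (NYC, LHR, CDG, 12), (NYC, SEA, CDG, 12)}.
Joining (Airport ⨝ Flight) and Pilot on city yields {(BOS, MIA, BOS, 17, 1, 3900), (BOS, MIA, BOS, 17, 20, 1650), (BOS, MIA, BOS, 17, 22, 4160), (BOS, MIA, IAD, 7, 1, 3900), (BOS, MIA, IAD, 7, 20, 1650), (BOS, MIA, IAD, 7, 22, 4160), (BOS, MIA, LAX, 10, 1, 3900), (BOS, MIA, LAX, 10, 20, 1650), (BOS, MIA, LAX, 10, 22, 4160), (BOS, MIA, ORD, 24, 1, 3900), (BOS, MIA, ORD, 24, 20, 1650), (BOS, MIA, ORD, 24, 22, 4160), (BOS, NRT, BOS, 17, 1, 3900), (BOS, NRT, BOS, 17, 20, 1650), (BOS, NRT, BOS, 17, 22, 4160), (BOS, NRT, IAD, 7, 1, 3900), (BOS, NRT, IAD, 7, 20, 1650), (BOS, NRT, IAD, 7, 22, 4160), (BOS, NRT, LAX, 10, 1, 3900), (BOS, NRT, LAX, 10, 20, 1650), (BOS, NRT, LAX, 10, 22, 4160), (BOS, NRT, ORD, 24, 1, 3900), (BOS, NRT, ORD, 24, 20, 1650), (BOS, NRT, ORD, 24, 22, 4160), (BOS, ORD, BOS, 17, 1, 3900), (BOS, ORD, BOS, 17, 20, 1650), (BOS, ORD, BOS, 17, 22, 4160), (BOS, ORD, IAD, 7, 1, 3900), (BOS, ORD, IAD, 7, 20, 1650), (BOS, ORD, IAD, 7, 22, 4160), (BOS, ORD, LAX, 10, 1, 3900), (BOS, ORD, LAX, 10, 20, 1650), (BOS, ORD, LAX, 10, 22, 4160), (BOS, ORD, ORD, 24, 1, 3900), (BOS, ORD, ORD, 24, 20, 1650), (BOS, ORD, ORD, 24, 22, 4160), (NYC, LHR, CDG, 12, 24, 4690), (NYC, SEA, CDG, 12, 24, 4690)}.
Selection src != MIA: {(BOS, NRT, BOS, 17, 1, 3900), (BOS, NRT, BOS, 17, 20, 1650), (BOS, NRT, BOS, 17, 22, 4160), (BOS, NRT, IAD, 7, 1, 3900), (BOS, NRT, IAD, 7, 20, 1650), (BOS, NRT, IAD, 7, 22, 4160), (BOS, NRT, LAX, 10, 1, 3900), (BOS, NRT, LAX, 10, 20, 1650), (BOS, NRT, LAX, 10, 22, 4160), (BOS, NRT, ORD, 24, 1, 3900), (BOS, NRT, ORD, 24, 20, 1650), (BOS, NRT, ORD, 24, 22, 4160), (BOS, ORD, BOS, 17, 1, 3900), (BOS, ORD, BOS, 17, 20, 1650), (BOS, ORD, BOS, 17, 22, 4160), (BOS, ORD, IAD, 7, 1, 3900), (BOS, ORD, IAD, 7, 20, 1650), (BOS, ORD, IAD, 7, 22, 4160), (BOS, ORD, LAX, 10, 1, 3900), (BOS, ORD, LAX, 10, 20, 1650), (BOS, ORD, LAX, 10, 22, 4160), (BOS, ORD, ORD, 24, 1, 3900), (BOS, ORD, ORD, 24, 20, 1650), (BOS, ORD, ORD, 24, 22, 4160), (NYC, LHR, CDG, 12, 24, 4690), (NYC, SEA, CDG, 12, 24, 4690)}
Selection dst != LAX: {(BOS, NRT, BOS, 17, 1, 3900), (BOS, NRT, BOS, 17, 20, 1650), (BOS, NRT, BOS, 17, 22, 4160), (BOS, NRT, IAD, 7, 1, 3900), (BOS, NRT, IAD, 7, 20, 1650), (BOS, NRT, IAD, 7, 22, 4160), (BOS, NRT, ORD, 24, 1, 3900), (BOS, NRT, ORD, 24, 20, 1650), (BOS, NRT, ORD, 24, 22, 4160), (BOS, ORD, BOS, 17, 1, 3900), (BOS, ORD, BOS, 17, 20, 1650), (BOS, ORD, BOS, 17, 22, 4160), (BOS, ORD, IAD, 7, 1, 3900), (BOS, ORD, IAD, 7, 20, 1650), (BOS, ORD, IAD, 7, 22, 4160), (BOS, ORD, ORD, 24, 1, 3900), (BOS, ORD, ORD, 24, 20, 1650), (BOS, ORD, ORD, 24, 22, 4160), (NYC, LHR, CDG, 12, 24, 4690), (NYC, SEA, CDG, 12, 24, 4690)}
Projecting to hours, pid (10 duplicate(s) eliminated): {(1, 17), (1, 24), (1, 7), (20, 17), (20, 24), (20, 7), (22, 17), (22, 24), (22, 7), (24, 12)}
Difference: {(1, 17), (1, 24), (1, 7), (20, 17), (20, 24), (20, 7), (22, 17), (22, 24), (22, 7), (24, 12)} with {(22, 24), (23, 4), (31, 38), (34, 37), (35, 29), (6, 25), (6, 7)} → {(1, 17), (1, 24), (1, 7), (20, 17), (20, 24), (20, 7), (22, 17), (22, 7), (24, 12)}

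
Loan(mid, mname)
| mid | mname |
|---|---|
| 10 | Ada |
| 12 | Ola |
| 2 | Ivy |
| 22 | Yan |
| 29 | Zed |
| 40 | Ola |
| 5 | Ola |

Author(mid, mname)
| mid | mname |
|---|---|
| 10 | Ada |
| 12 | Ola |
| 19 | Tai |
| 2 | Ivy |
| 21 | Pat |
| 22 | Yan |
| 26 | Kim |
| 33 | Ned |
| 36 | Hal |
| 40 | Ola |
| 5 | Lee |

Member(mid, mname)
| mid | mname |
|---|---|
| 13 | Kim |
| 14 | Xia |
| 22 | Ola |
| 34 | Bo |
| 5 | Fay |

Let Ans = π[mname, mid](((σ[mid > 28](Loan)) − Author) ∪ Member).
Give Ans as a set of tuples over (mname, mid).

{(Bo, 34), (Fay, 5), (Kim, 13), (Ola, 22), (Xia, 14), (Zed, 29)}

Filtering on mid > 28 leaves {(29, Zed), (40, Ola)}.
Set difference of the two operands is {(29, Zed)}.
Set union of the two operands is {(13, Kim), (14, Xia), (22, Ola), (29, Zed), (34, Bo), (5, Fay)}.
Keep only column(s) mname, mid: {(Bo, 34), (Fay, 5), (Kim, 13), (Ola, 22), (Xia, 14), (Zed, 29)}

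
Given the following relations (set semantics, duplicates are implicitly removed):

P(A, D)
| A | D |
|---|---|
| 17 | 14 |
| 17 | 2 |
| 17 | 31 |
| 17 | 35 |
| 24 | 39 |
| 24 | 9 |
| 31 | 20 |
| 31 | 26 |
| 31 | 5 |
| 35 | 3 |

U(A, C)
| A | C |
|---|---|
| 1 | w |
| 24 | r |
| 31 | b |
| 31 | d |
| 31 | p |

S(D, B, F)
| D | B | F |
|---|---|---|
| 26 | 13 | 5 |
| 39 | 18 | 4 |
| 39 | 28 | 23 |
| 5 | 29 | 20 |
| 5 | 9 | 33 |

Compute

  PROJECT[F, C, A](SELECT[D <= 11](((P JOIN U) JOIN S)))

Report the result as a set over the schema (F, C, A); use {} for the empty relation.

{(20, b, 31), (20, d, 31), (20, p, 31), (33, b, 31), (33, d, 31), (33, p, 31)}

P ⋈ U (natural join on A): {(24, 39, r), (24, 9, r), (31, 20, b), (31, 20, d), (31, 20, p), (31, 26, b), (31, 26, d), (31, 26, p), (31, 5, b), (31, 5, d), (31, 5, p)}
(P JOIN U) ⋈ S (natural join on D): {(24, 39, r, 18, 4), (24, 39, r, 28, 23), (31, 26, b, 13, 5), (31, 26, d, 13, 5), (31, 26, p, 13, 5), (31, 5, b, 29, 20), (31, 5, b, 9, 33), (31, 5, d, 29, 20), (31, 5, d, 9, 33), (31, 5, p, 29, 20), (31, 5, p, 9, 33)}
Filtering on D <= 11 leaves {(31, 5, b, 29, 20), (31, 5, b, 9, 33), (31, 5, d, 29, 20), (31, 5, d, 9, 33), (31, 5, p, 29, 20), (31, 5, p, 9, 33)}.
Keep only column(s) F, C, A: {(20, b, 31), (20, d, 31), (20, p, 31), (33, b, 31), (33, d, 31), (33, p, 31)}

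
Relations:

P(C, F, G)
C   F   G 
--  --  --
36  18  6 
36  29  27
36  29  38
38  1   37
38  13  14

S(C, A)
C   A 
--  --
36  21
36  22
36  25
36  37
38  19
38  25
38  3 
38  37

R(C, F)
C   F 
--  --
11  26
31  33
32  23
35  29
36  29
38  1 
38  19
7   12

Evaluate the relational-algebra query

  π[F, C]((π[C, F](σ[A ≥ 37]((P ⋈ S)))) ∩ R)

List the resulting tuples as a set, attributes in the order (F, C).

Joining P and S on C yields {(36, 18, 6, 21), (36, 18, 6, 22), (36, 18, 6, 25), (36, 18, 6, 37), (36, 29, 27, 21), (36, 29, 27, 22), (36, 29, 27, 25), (36, 29, 27, 37), (36, 29, 38, 21), (36, 29, 38, 22), (36, 29, 38, 25), (36, 29, 38, 37), (38, 1, 37, 19), (38, 1, 37, 25), (38, 1, 37, 3), (38, 1, 37, 37), (38, 13, 14, 19), (38, 13, 14, 25), (38, 13, 14, 3), (38, 13, 14, 37)}.
Filtering on A ≥ 37 leaves {(36, 18, 6, 37), (36, 29, 27, 37), (36, 29, 38, 37), (38, 1, 37, 37), (38, 13, 14, 37)}.
Keep only column(s) C, F (1 duplicate(s) eliminated): {(36, 18), (36, 29), (38, 1), (38, 13)}
Set intersection of the two operands is {(36, 29), (38, 1)}.
Keep only column(s) F, C: {(1, 38), (29, 36)}

{(1, 38), (29, 36)}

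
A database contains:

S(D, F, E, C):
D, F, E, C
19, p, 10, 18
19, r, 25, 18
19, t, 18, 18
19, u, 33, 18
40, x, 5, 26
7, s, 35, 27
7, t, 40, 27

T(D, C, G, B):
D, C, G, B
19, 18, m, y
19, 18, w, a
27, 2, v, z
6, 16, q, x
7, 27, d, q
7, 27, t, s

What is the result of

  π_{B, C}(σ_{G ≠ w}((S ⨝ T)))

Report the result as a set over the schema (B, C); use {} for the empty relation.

S ⋈ T (natural join on D, C): {(19, p, 10, 18, m, y), (19, p, 10, 18, w, a), (19, r, 25, 18, m, y), (19, r, 25, 18, w, a), (19, t, 18, 18, m, y), (19, t, 18, 18, w, a), (19, u, 33, 18, m, y), (19, u, 33, 18, w, a), (7, s, 35, 27, d, q), (7, s, 35, 27, t, s), (7, t, 40, 27, d, q), (7, t, 40, 27, t, s)}
Apply σ_{G ≠ w}; surviving tuples: {(19, p, 10, 18, m, y), (19, r, 25, 18, m, y), (19, t, 18, 18, m, y), (19, u, 33, 18, m, y), (7, s, 35, 27, d, q), (7, s, 35, 27, t, s), (7, t, 40, 27, d, q), (7, t, 40, 27, t, s)}
Projecting to B, C (5 duplicate(s) eliminated): {(q, 27), (s, 27), (y, 18)}

{(q, 27), (s, 27), (y, 18)}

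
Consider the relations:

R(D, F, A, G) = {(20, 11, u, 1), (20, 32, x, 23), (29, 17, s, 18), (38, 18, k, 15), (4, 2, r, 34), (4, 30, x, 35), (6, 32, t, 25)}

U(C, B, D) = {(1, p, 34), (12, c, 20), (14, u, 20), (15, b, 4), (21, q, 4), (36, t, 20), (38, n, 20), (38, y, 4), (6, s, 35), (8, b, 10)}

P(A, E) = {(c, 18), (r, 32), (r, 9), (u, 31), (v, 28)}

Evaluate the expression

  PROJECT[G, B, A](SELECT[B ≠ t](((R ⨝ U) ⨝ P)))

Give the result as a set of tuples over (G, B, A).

{(1, c, u), (1, n, u), (1, u, u), (34, b, r), (34, q, r), (34, y, r)}

R ⋈ U (natural join on D): {(20, 11, u, 1, 12, c), (20, 11, u, 1, 14, u), (20, 11, u, 1, 36, t), (20, 11, u, 1, 38, n), (20, 32, x, 23, 12, c), (20, 32, x, 23, 14, u), (20, 32, x, 23, 36, t), (20, 32, x, 23, 38, n), (4, 2, r, 34, 15, b), (4, 2, r, 34, 21, q), (4, 2, r, 34, 38, y), (4, 30, x, 35, 15, b), (4, 30, x, 35, 21, q), (4, 30, x, 35, 38, y)}
(R ⨝ U) ⋈ P (natural join on A): {(20, 11, u, 1, 12, c, 31), (20, 11, u, 1, 14, u, 31), (20, 11, u, 1, 36, t, 31), (20, 11, u, 1, 38, n, 31), (4, 2, r, 34, 15, b, 32), (4, 2, r, 34, 15, b, 9), (4, 2, r, 34, 21, q, 32), (4, 2, r, 34, 21, q, 9), (4, 2, r, 34, 38, y, 32), (4, 2, r, 34, 38, y, 9)}
Filtering on B ≠ t leaves {(20, 11, u, 1, 12, c, 31), (20, 11, u, 1, 14, u, 31), (20, 11, u, 1, 38, n, 31), (4, 2, r, 34, 15, b, 32), (4, 2, r, 34, 15, b, 9), (4, 2, r, 34, 21, q, 32), (4, 2, r, 34, 21, q, 9), (4, 2, r, 34, 38, y, 32), (4, 2, r, 34, 38, y, 9)}.
Keep only column(s) G, B, A (3 duplicate(s) eliminated): {(1, c, u), (1, n, u), (1, u, u), (34, b, r), (34, q, r), (34, y, r)}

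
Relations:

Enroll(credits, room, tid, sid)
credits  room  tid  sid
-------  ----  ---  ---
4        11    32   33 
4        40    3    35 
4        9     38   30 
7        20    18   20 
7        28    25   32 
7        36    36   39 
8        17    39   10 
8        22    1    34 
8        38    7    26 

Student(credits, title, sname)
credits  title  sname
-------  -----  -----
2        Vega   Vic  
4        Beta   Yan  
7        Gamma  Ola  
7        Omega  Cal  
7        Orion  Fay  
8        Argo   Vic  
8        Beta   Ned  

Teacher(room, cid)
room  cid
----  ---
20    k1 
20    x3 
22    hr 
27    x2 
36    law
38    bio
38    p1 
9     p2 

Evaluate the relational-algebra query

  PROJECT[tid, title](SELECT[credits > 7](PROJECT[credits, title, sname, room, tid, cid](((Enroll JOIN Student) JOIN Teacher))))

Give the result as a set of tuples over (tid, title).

{(1, Argo), (1, Beta), (7, Argo), (7, Beta)}

Enroll ⋈ Student (natural join on credits): {(4, 11, 32, 33, Beta, Yan), (4, 40, 3, 35, Beta, Yan), (4, 9, 38, 30, Beta, Yan), (7, 20, 18, 20, Gamma, Ola), (7, 20, 18, 20, Omega, Cal), (7, 20, 18, 20, Orion, Fay), (7, 28, 25, 32, Gamma, Ola), (7, 28, 25, 32, Omega, Cal), (7, 28, 25, 32, Orion, Fay), (7, 36, 36, 39, Gamma, Ola), (7, 36, 36, 39, Omega, Cal), (7, 36, 36, 39, Orion, Fay), (8, 17, 39, 10, Argo, Vic), (8, 17, 39, 10, Beta, Ned), (8, 22, 1, 34, Argo, Vic), (8, 22, 1, 34, Beta, Ned), (8, 38, 7, 26, Argo, Vic), (8, 38, 7, 26, Beta, Ned)}
(Enroll JOIN Student) ⋈ Teacher (natural join on room): {(4, 9, 38, 30, Beta, Yan, p2), (7, 20, 18, 20, Gamma, Ola, k1), (7, 20, 18, 20, Gamma, Ola, x3), (7, 20, 18, 20, Omega, Cal, k1), (7, 20, 18, 20, Omega, Cal, x3), (7, 20, 18, 20, Orion, Fay, k1), (7, 20, 18, 20, Orion, Fay, x3), (7, 36, 36, 39, Gamma, Ola, law), (7, 36, 36, 39, Omega, Cal, law), (7, 36, 36, 39, Orion, Fay, law), (8, 22, 1, 34, Argo, Vic, hr), (8, 22, 1, 34, Beta, Ned, hr), (8, 38, 7, 26, Argo, Vic, bio), (8, 38, 7, 26, Argo, Vic, p1), (8, 38, 7, 26, Beta, Ned, bio), (8, 38, 7, 26, Beta, Ned, p1)}
π_{credits, title, sname, room, tid, cid} gives {(4, Beta, Yan, 9, 38, p2), (7, Gamma, Ola, 20, 18, k1), (7, Gamma, Ola, 20, 18, x3), (7, Gamma, Ola, 36, 36, law), (7, Omega, Cal, 20, 18, k1), (7, Omega, Cal, 20, 18, x3), (7, Omega, Cal, 36, 36, law), (7, Orion, Fay, 20, 18, k1), (7, Orion, Fay, 20, 18, x3), (7, Orion, Fay, 36, 36, law), (8, Argo, Vic, 22, 1, hr), (8, Argo, Vic, 38, 7, bio), (8, Argo, Vic, 38, 7, p1), (8, Beta, Ned, 22, 1, hr), (8, Beta, Ned, 38, 7, bio), (8, Beta, Ned, 38, 7, p1)}.
Selection credits > 7: {(8, Argo, Vic, 22, 1, hr), (8, Argo, Vic, 38, 7, bio), (8, Argo, Vic, 38, 7, p1), (8, Beta, Ned, 22, 1, hr), (8, Beta, Ned, 38, 7, bio), (8, Beta, Ned, 38, 7, p1)}
π_{tid, title} gives {(1, Argo), (1, Beta), (7, Argo), (7, Beta)} (2 duplicate(s) eliminated).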